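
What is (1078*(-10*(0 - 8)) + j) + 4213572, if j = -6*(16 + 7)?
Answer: 4299674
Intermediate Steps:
j = -138 (j = -6*23 = -138)
(1078*(-10*(0 - 8)) + j) + 4213572 = (1078*(-10*(0 - 8)) - 138) + 4213572 = (1078*(-10*(-8)) - 138) + 4213572 = (1078*80 - 138) + 4213572 = (86240 - 138) + 4213572 = 86102 + 4213572 = 4299674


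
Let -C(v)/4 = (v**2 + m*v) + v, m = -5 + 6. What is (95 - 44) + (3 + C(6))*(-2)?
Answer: 429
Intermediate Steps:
m = 1
C(v) = -8*v - 4*v**2 (C(v) = -4*((v**2 + 1*v) + v) = -4*((v**2 + v) + v) = -4*((v + v**2) + v) = -4*(v**2 + 2*v) = -8*v - 4*v**2)
(95 - 44) + (3 + C(6))*(-2) = (95 - 44) + (3 - 4*6*(2 + 6))*(-2) = 51 + (3 - 4*6*8)*(-2) = 51 + (3 - 192)*(-2) = 51 - 189*(-2) = 51 + 378 = 429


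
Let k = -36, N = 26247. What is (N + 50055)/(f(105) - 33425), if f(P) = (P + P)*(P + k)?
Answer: -76302/18935 ≈ -4.0297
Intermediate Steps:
f(P) = 2*P*(-36 + P) (f(P) = (P + P)*(P - 36) = (2*P)*(-36 + P) = 2*P*(-36 + P))
(N + 50055)/(f(105) - 33425) = (26247 + 50055)/(2*105*(-36 + 105) - 33425) = 76302/(2*105*69 - 33425) = 76302/(14490 - 33425) = 76302/(-18935) = 76302*(-1/18935) = -76302/18935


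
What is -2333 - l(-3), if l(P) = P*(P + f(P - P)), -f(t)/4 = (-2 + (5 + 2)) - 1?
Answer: -2390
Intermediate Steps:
f(t) = -16 (f(t) = -4*((-2 + (5 + 2)) - 1) = -4*((-2 + 7) - 1) = -4*(5 - 1) = -4*4 = -16)
l(P) = P*(-16 + P) (l(P) = P*(P - 16) = P*(-16 + P))
-2333 - l(-3) = -2333 - (-3)*(-16 - 3) = -2333 - (-3)*(-19) = -2333 - 1*57 = -2333 - 57 = -2390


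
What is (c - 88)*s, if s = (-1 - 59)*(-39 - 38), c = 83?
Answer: -23100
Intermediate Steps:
s = 4620 (s = -60*(-77) = 4620)
(c - 88)*s = (83 - 88)*4620 = -5*4620 = -23100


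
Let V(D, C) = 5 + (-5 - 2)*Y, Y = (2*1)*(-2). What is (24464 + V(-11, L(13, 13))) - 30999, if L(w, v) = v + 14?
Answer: -6502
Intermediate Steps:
Y = -4 (Y = 2*(-2) = -4)
L(w, v) = 14 + v
V(D, C) = 33 (V(D, C) = 5 + (-5 - 2)*(-4) = 5 - 7*(-4) = 5 + 28 = 33)
(24464 + V(-11, L(13, 13))) - 30999 = (24464 + 33) - 30999 = 24497 - 30999 = -6502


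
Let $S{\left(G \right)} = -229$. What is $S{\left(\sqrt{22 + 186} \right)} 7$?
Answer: $-1603$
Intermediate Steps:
$S{\left(\sqrt{22 + 186} \right)} 7 = \left(-229\right) 7 = -1603$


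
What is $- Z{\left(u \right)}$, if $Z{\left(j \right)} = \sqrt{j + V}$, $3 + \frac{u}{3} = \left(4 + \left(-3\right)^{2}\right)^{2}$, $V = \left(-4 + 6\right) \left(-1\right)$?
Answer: $- 4 \sqrt{31} \approx -22.271$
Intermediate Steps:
$V = -2$ ($V = 2 \left(-1\right) = -2$)
$u = 498$ ($u = -9 + 3 \left(4 + \left(-3\right)^{2}\right)^{2} = -9 + 3 \left(4 + 9\right)^{2} = -9 + 3 \cdot 13^{2} = -9 + 3 \cdot 169 = -9 + 507 = 498$)
$Z{\left(j \right)} = \sqrt{-2 + j}$ ($Z{\left(j \right)} = \sqrt{j - 2} = \sqrt{-2 + j}$)
$- Z{\left(u \right)} = - \sqrt{-2 + 498} = - \sqrt{496} = - 4 \sqrt{31}$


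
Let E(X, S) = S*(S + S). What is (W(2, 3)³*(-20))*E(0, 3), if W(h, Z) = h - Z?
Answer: 360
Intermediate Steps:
E(X, S) = 2*S² (E(X, S) = S*(2*S) = 2*S²)
(W(2, 3)³*(-20))*E(0, 3) = ((2 - 1*3)³*(-20))*(2*3²) = ((2 - 3)³*(-20))*(2*9) = ((-1)³*(-20))*18 = -1*(-20)*18 = 20*18 = 360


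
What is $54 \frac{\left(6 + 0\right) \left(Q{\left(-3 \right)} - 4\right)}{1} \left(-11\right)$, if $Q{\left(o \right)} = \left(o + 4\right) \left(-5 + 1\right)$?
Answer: $28512$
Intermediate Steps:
$Q{\left(o \right)} = -16 - 4 o$ ($Q{\left(o \right)} = \left(4 + o\right) \left(-4\right) = -16 - 4 o$)
$54 \frac{\left(6 + 0\right) \left(Q{\left(-3 \right)} - 4\right)}{1} \left(-11\right) = 54 \frac{\left(6 + 0\right) \left(\left(-16 - -12\right) - 4\right)}{1} \left(-11\right) = 54 \cdot 1 \cdot 6 \left(\left(-16 + 12\right) - 4\right) \left(-11\right) = 54 \cdot 1 \cdot 6 \left(-4 - 4\right) \left(-11\right) = 54 \cdot 1 \cdot 6 \left(-8\right) \left(-11\right) = 54 \cdot 1 \left(-48\right) \left(-11\right) = 54 \left(-48\right) \left(-11\right) = \left(-2592\right) \left(-11\right) = 28512$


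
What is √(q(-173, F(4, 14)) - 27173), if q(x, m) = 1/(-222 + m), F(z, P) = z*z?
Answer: I*√1153113634/206 ≈ 164.84*I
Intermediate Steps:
F(z, P) = z²
√(q(-173, F(4, 14)) - 27173) = √(1/(-222 + 4²) - 27173) = √(1/(-222 + 16) - 27173) = √(1/(-206) - 27173) = √(-1/206 - 27173) = √(-5597639/206) = I*√1153113634/206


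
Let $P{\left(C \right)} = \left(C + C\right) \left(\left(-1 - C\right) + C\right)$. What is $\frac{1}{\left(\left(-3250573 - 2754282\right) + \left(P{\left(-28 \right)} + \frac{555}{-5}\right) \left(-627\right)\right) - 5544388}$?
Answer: $- \frac{1}{11514758} \approx -8.6845 \cdot 10^{-8}$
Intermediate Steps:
$P{\left(C \right)} = - 2 C$ ($P{\left(C \right)} = 2 C \left(-1\right) = - 2 C$)
$\frac{1}{\left(\left(-3250573 - 2754282\right) + \left(P{\left(-28 \right)} + \frac{555}{-5}\right) \left(-627\right)\right) - 5544388} = \frac{1}{\left(\left(-3250573 - 2754282\right) + \left(\left(-2\right) \left(-28\right) + \frac{555}{-5}\right) \left(-627\right)\right) - 5544388} = \frac{1}{\left(-6004855 + \left(56 + 555 \left(- \frac{1}{5}\right)\right) \left(-627\right)\right) - 5544388} = \frac{1}{\left(-6004855 + \left(56 - 111\right) \left(-627\right)\right) - 5544388} = \frac{1}{\left(-6004855 - -34485\right) - 5544388} = \frac{1}{\left(-6004855 + 34485\right) - 5544388} = \frac{1}{-5970370 - 5544388} = \frac{1}{-11514758} = - \frac{1}{11514758}$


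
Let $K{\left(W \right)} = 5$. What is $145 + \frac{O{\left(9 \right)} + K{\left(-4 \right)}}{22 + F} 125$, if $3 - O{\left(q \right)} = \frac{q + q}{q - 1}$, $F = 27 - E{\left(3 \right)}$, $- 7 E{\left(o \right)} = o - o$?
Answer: $\frac{31295}{196} \approx 159.67$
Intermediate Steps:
$E{\left(o \right)} = 0$ ($E{\left(o \right)} = - \frac{o - o}{7} = \left(- \frac{1}{7}\right) 0 = 0$)
$F = 27$ ($F = 27 - 0 = 27 + 0 = 27$)
$O{\left(q \right)} = 3 - \frac{2 q}{-1 + q}$ ($O{\left(q \right)} = 3 - \frac{q + q}{q - 1} = 3 - \frac{2 q}{-1 + q}$)
$145 + \frac{O{\left(9 \right)} + K{\left(-4 \right)}}{22 + F} 125 = 145 + \frac{\frac{-3 + 9}{-1 + 9} + 5}{22 + 27} \cdot 125 = 145 + \frac{\frac{1}{8} \cdot 6 + 5}{49} \cdot 125 = 145 + \left(\frac{1}{8} \cdot 6 + 5\right) \frac{1}{49} \cdot 125 = 145 + \left(\frac{3}{4} + 5\right) \frac{1}{49} \cdot 125 = 145 + \frac{23}{4} \cdot \frac{1}{49} \cdot 125 = 145 + \frac{23}{196} \cdot 125 = 145 + \frac{2875}{196} = \frac{31295}{196}$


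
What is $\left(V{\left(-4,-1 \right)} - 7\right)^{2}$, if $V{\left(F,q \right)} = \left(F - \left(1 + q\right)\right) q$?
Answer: $9$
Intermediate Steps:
$V{\left(F,q \right)} = q \left(-1 + F - q\right)$ ($V{\left(F,q \right)} = \left(-1 + F - q\right) q = q \left(-1 + F - q\right)$)
$\left(V{\left(-4,-1 \right)} - 7\right)^{2} = \left(- (-1 - 4 - -1) - 7\right)^{2} = \left(- (-1 - 4 + 1) - 7\right)^{2} = \left(\left(-1\right) \left(-4\right) - 7\right)^{2} = \left(4 - 7\right)^{2} = \left(-3\right)^{2} = 9$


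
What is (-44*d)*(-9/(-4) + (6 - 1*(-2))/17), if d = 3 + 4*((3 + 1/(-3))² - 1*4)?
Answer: -282865/153 ≈ -1848.8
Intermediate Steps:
d = 139/9 (d = 3 + 4*((3 - ⅓)² - 4) = 3 + 4*((8/3)² - 4) = 3 + 4*(64/9 - 4) = 3 + 4*(28/9) = 3 + 112/9 = 139/9 ≈ 15.444)
(-44*d)*(-9/(-4) + (6 - 1*(-2))/17) = (-44*139/9)*(-9/(-4) + (6 - 1*(-2))/17) = -6116*(-9*(-¼) + (6 + 2)*(1/17))/9 = -6116*(9/4 + 8*(1/17))/9 = -6116*(9/4 + 8/17)/9 = -6116/9*185/68 = -282865/153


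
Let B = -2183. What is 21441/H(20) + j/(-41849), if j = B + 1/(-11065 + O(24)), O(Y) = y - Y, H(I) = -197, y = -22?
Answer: -9964948771541/91601895083 ≈ -108.79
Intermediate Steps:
O(Y) = -22 - Y
j = -24255314/11111 (j = -2183 + 1/(-11065 + (-22 - 1*24)) = -2183 + 1/(-11065 + (-22 - 24)) = -2183 + 1/(-11065 - 46) = -2183 + 1/(-11111) = -2183 - 1/11111 = -24255314/11111 ≈ -2183.0)
21441/H(20) + j/(-41849) = 21441/(-197) - 24255314/11111/(-41849) = 21441*(-1/197) - 24255314/11111*(-1/41849) = -21441/197 + 24255314/464984239 = -9964948771541/91601895083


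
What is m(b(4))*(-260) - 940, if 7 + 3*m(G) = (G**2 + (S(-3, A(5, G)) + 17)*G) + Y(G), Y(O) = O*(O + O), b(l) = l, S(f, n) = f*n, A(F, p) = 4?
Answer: -18680/3 ≈ -6226.7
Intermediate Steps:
Y(O) = 2*O**2 (Y(O) = O*(2*O) = 2*O**2)
m(G) = -7/3 + G**2 + 5*G/3 (m(G) = -7/3 + ((G**2 + (-3*4 + 17)*G) + 2*G**2)/3 = -7/3 + ((G**2 + (-12 + 17)*G) + 2*G**2)/3 = -7/3 + ((G**2 + 5*G) + 2*G**2)/3 = -7/3 + (3*G**2 + 5*G)/3 = -7/3 + (G**2 + 5*G/3) = -7/3 + G**2 + 5*G/3)
m(b(4))*(-260) - 940 = (-7/3 + 4**2 + (5/3)*4)*(-260) - 940 = (-7/3 + 16 + 20/3)*(-260) - 940 = (61/3)*(-260) - 940 = -15860/3 - 940 = -18680/3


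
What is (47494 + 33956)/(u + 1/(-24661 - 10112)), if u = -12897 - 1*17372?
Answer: -1416130425/526271969 ≈ -2.6909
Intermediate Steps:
u = -30269 (u = -12897 - 17372 = -30269)
(47494 + 33956)/(u + 1/(-24661 - 10112)) = (47494 + 33956)/(-30269 + 1/(-24661 - 10112)) = 81450/(-30269 + 1/(-34773)) = 81450/(-30269 - 1/34773) = 81450/(-1052543938/34773) = 81450*(-34773/1052543938) = -1416130425/526271969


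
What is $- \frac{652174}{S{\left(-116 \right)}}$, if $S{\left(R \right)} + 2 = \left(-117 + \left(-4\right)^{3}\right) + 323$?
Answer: $- \frac{326087}{70} \approx -4658.4$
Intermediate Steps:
$S{\left(R \right)} = 140$ ($S{\left(R \right)} = -2 + \left(\left(-117 + \left(-4\right)^{3}\right) + 323\right) = -2 + \left(\left(-117 - 64\right) + 323\right) = -2 + \left(-181 + 323\right) = -2 + 142 = 140$)
$- \frac{652174}{S{\left(-116 \right)}} = - \frac{652174}{140} = \left(-652174\right) \frac{1}{140} = - \frac{326087}{70}$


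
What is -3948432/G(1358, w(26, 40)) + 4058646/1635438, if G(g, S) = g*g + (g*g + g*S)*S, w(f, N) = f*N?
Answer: 81825117763091/32987052399259 ≈ 2.4805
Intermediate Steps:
w(f, N) = N*f
G(g, S) = g**2 + S*(g**2 + S*g) (G(g, S) = g**2 + (g**2 + S*g)*S = g**2 + S*(g**2 + S*g))
-3948432/G(1358, w(26, 40)) + 4058646/1635438 = -3948432*1/(1358*(1358 + (40*26)**2 + (40*26)*1358)) + 4058646/1635438 = -3948432*1/(1358*(1358 + 1040**2 + 1040*1358)) + 4058646*(1/1635438) = -3948432*1/(1358*(1358 + 1081600 + 1412320)) + 676441/272573 = -3948432/(1358*2495278) + 676441/272573 = -3948432/3388587524 + 676441/272573 = -3948432*1/3388587524 + 676441/272573 = -987108/847146881 + 676441/272573 = 81825117763091/32987052399259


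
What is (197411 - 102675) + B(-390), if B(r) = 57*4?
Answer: 94964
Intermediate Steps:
B(r) = 228
(197411 - 102675) + B(-390) = (197411 - 102675) + 228 = 94736 + 228 = 94964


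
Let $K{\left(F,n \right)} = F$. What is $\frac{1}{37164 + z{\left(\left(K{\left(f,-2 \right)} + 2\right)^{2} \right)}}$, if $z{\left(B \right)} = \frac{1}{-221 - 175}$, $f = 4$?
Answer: $\frac{396}{14716943} \approx 2.6908 \cdot 10^{-5}$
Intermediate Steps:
$z{\left(B \right)} = - \frac{1}{396}$ ($z{\left(B \right)} = \frac{1}{-396} = - \frac{1}{396}$)
$\frac{1}{37164 + z{\left(\left(K{\left(f,-2 \right)} + 2\right)^{2} \right)}} = \frac{1}{37164 - \frac{1}{396}} = \frac{1}{\frac{14716943}{396}} = \frac{396}{14716943}$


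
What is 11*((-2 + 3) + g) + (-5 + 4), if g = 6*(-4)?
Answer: -254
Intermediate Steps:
g = -24
11*((-2 + 3) + g) + (-5 + 4) = 11*((-2 + 3) - 24) + (-5 + 4) = 11*(1 - 24) - 1 = 11*(-23) - 1 = -253 - 1 = -254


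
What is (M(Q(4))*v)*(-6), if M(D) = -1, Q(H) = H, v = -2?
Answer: -12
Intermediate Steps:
(M(Q(4))*v)*(-6) = -1*(-2)*(-6) = 2*(-6) = -12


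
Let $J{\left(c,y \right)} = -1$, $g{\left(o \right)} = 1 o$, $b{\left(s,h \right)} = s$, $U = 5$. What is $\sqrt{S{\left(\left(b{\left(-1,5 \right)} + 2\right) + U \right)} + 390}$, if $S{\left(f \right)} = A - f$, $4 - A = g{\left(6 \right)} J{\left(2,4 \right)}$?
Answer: $\sqrt{394} \approx 19.849$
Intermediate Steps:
$g{\left(o \right)} = o$
$A = 10$ ($A = 4 - 6 \left(-1\right) = 4 - -6 = 4 + 6 = 10$)
$S{\left(f \right)} = 10 - f$
$\sqrt{S{\left(\left(b{\left(-1,5 \right)} + 2\right) + U \right)} + 390} = \sqrt{\left(10 - \left(\left(-1 + 2\right) + 5\right)\right) + 390} = \sqrt{\left(10 - \left(1 + 5\right)\right) + 390} = \sqrt{\left(10 - 6\right) + 390} = \sqrt{4 + 390} = \sqrt{394}$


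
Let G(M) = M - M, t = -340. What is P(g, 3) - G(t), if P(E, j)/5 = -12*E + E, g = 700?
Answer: -38500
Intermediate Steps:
P(E, j) = -55*E (P(E, j) = 5*(-12*E + E) = 5*(-11*E) = -55*E)
G(M) = 0
P(g, 3) - G(t) = -55*700 - 1*0 = -38500 + 0 = -38500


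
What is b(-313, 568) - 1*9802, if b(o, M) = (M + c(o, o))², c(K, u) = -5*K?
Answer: 4539887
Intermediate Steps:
b(o, M) = (M - 5*o)²
b(-313, 568) - 1*9802 = (568 - 5*(-313))² - 1*9802 = (568 + 1565)² - 9802 = 2133² - 9802 = 4549689 - 9802 = 4539887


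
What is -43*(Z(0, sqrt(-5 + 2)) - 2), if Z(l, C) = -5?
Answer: 301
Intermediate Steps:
-43*(Z(0, sqrt(-5 + 2)) - 2) = -43*(-5 - 2) = -43*(-7) = 301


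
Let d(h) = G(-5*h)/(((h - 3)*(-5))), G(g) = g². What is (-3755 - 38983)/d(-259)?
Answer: -11197356/335405 ≈ -33.385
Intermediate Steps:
d(h) = 25*h²/(15 - 5*h) (d(h) = (-5*h)²/(((h - 3)*(-5))) = (25*h²)/(((-3 + h)*(-5))) = (25*h²)/(15 - 5*h) = 25*h²/(15 - 5*h))
(-3755 - 38983)/d(-259) = (-3755 - 38983)/((-5*(-259)²/(-3 - 259))) = -42738/((-5*67081/(-262))) = -42738/((-5*67081*(-1/262))) = -42738/335405/262 = -42738*262/335405 = -11197356/335405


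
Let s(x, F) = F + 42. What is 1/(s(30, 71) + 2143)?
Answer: 1/2256 ≈ 0.00044326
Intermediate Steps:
s(x, F) = 42 + F
1/(s(30, 71) + 2143) = 1/((42 + 71) + 2143) = 1/(113 + 2143) = 1/2256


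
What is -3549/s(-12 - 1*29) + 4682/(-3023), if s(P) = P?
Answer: 10536665/123943 ≈ 85.012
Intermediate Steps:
-3549/s(-12 - 1*29) + 4682/(-3023) = -3549/(-12 - 1*29) + 4682/(-3023) = -3549/(-12 - 29) + 4682*(-1/3023) = -3549/(-41) - 4682/3023 = -3549*(-1/41) - 4682/3023 = 3549/41 - 4682/3023 = 10536665/123943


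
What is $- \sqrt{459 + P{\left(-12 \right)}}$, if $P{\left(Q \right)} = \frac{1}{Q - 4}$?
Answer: $- \frac{\sqrt{7343}}{4} \approx -21.423$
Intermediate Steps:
$P{\left(Q \right)} = \frac{1}{-4 + Q}$
$- \sqrt{459 + P{\left(-12 \right)}} = - \sqrt{459 + \frac{1}{-4 - 12}} = - \sqrt{459 + \frac{1}{-16}} = - \sqrt{459 - \frac{1}{16}} = - \sqrt{\frac{7343}{16}} = - \frac{\sqrt{7343}}{4}$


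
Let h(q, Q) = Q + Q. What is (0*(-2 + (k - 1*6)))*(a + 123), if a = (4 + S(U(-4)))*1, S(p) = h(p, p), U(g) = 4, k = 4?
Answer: 0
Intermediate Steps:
h(q, Q) = 2*Q
S(p) = 2*p
a = 12 (a = (4 + 2*4)*1 = (4 + 8)*1 = 12*1 = 12)
(0*(-2 + (k - 1*6)))*(a + 123) = (0*(-2 + (4 - 1*6)))*(12 + 123) = (0*(-2 + (4 - 6)))*135 = (0*(-2 - 2))*135 = (0*(-4))*135 = 0*135 = 0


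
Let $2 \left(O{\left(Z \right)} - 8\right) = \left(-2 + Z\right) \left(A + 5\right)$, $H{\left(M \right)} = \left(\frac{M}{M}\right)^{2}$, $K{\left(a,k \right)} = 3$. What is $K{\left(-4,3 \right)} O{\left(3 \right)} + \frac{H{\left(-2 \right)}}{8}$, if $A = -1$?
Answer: $\frac{241}{8} \approx 30.125$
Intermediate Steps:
$H{\left(M \right)} = 1$ ($H{\left(M \right)} = 1^{2} = 1$)
$O{\left(Z \right)} = 4 + 2 Z$ ($O{\left(Z \right)} = 8 + \frac{\left(-2 + Z\right) \left(-1 + 5\right)}{2} = 8 + \frac{\left(-2 + Z\right) 4}{2} = 8 + \frac{-8 + 4 Z}{2} = 8 + \left(-4 + 2 Z\right) = 4 + 2 Z$)
$K{\left(-4,3 \right)} O{\left(3 \right)} + \frac{H{\left(-2 \right)}}{8} = 3 \left(4 + 2 \cdot 3\right) + 1 \cdot \frac{1}{8} = 3 \left(4 + 6\right) + 1 \cdot \frac{1}{8} = 3 \cdot 10 + \frac{1}{8} = 30 + \frac{1}{8} = \frac{241}{8}$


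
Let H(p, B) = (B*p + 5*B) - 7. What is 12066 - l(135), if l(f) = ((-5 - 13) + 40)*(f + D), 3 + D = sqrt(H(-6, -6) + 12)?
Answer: 9162 - 22*sqrt(11) ≈ 9089.0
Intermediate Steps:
H(p, B) = -7 + 5*B + B*p (H(p, B) = (5*B + B*p) - 7 = -7 + 5*B + B*p)
D = -3 + sqrt(11) (D = -3 + sqrt((-7 + 5*(-6) - 6*(-6)) + 12) = -3 + sqrt((-7 - 30 + 36) + 12) = -3 + sqrt(-1 + 12) = -3 + sqrt(11) ≈ 0.31662)
l(f) = -66 + 22*f + 22*sqrt(11) (l(f) = ((-5 - 13) + 40)*(f + (-3 + sqrt(11))) = (-18 + 40)*(-3 + f + sqrt(11)) = 22*(-3 + f + sqrt(11)) = -66 + 22*f + 22*sqrt(11))
12066 - l(135) = 12066 - (-66 + 22*135 + 22*sqrt(11)) = 12066 - (-66 + 2970 + 22*sqrt(11)) = 12066 - (2904 + 22*sqrt(11)) = 12066 + (-2904 - 22*sqrt(11)) = 9162 - 22*sqrt(11)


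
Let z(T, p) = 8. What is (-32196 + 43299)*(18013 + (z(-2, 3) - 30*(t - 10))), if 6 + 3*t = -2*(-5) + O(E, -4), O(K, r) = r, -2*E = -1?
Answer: 203418063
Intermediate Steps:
E = ½ (E = -½*(-1) = ½ ≈ 0.50000)
t = 0 (t = -2 + (-2*(-5) - 4)/3 = -2 + (10 - 4)/3 = -2 + (⅓)*6 = -2 + 2 = 0)
(-32196 + 43299)*(18013 + (z(-2, 3) - 30*(t - 10))) = (-32196 + 43299)*(18013 + (8 - 30*(0 - 10))) = 11103*(18013 + (8 - 30*(-10))) = 11103*(18013 + (8 + 300)) = 11103*(18013 + 308) = 11103*18321 = 203418063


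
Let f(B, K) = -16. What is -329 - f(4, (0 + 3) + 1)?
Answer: -313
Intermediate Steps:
-329 - f(4, (0 + 3) + 1) = -329 - 1*(-16) = -329 + 16 = -313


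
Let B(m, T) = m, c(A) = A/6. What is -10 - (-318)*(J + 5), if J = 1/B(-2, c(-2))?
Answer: 1421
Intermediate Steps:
c(A) = A/6 (c(A) = A*(1/6) = A/6)
J = -1/2 (J = 1/(-2) = -1/2 ≈ -0.50000)
-10 - (-318)*(J + 5) = -10 - (-318)*(-1/2 + 5) = -10 - (-318)*9/2 = -10 - 106*(-27/2) = -10 + 1431 = 1421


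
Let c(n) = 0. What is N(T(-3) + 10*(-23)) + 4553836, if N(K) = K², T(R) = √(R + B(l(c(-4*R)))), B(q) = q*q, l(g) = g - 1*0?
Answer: 4606733 - 460*I*√3 ≈ 4.6067e+6 - 796.74*I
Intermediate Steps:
l(g) = g (l(g) = g + 0 = g)
B(q) = q²
T(R) = √R (T(R) = √(R + 0²) = √(R + 0) = √R)
N(T(-3) + 10*(-23)) + 4553836 = (√(-3) + 10*(-23))² + 4553836 = (I*√3 - 230)² + 4553836 = (-230 + I*√3)² + 4553836 = 4553836 + (-230 + I*√3)²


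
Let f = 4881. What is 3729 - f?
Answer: -1152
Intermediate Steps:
3729 - f = 3729 - 1*4881 = 3729 - 4881 = -1152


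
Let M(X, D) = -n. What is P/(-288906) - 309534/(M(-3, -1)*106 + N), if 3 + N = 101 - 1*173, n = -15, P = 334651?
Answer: -29977742023/145897530 ≈ -205.47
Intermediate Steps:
N = -75 (N = -3 + (101 - 1*173) = -3 + (101 - 173) = -3 - 72 = -75)
M(X, D) = 15 (M(X, D) = -1*(-15) = 15)
P/(-288906) - 309534/(M(-3, -1)*106 + N) = 334651/(-288906) - 309534/(15*106 - 75) = 334651*(-1/288906) - 309534/(1590 - 75) = -334651/288906 - 309534/1515 = -334651/288906 - 309534*1/1515 = -334651/288906 - 103178/505 = -29977742023/145897530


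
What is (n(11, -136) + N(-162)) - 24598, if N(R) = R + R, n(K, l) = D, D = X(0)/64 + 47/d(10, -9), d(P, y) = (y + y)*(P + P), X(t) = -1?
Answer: -71775781/2880 ≈ -24922.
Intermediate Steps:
d(P, y) = 4*P*y (d(P, y) = (2*y)*(2*P) = 4*P*y)
D = -421/2880 (D = -1/64 + 47/((4*10*(-9))) = -1*1/64 + 47/(-360) = -1/64 + 47*(-1/360) = -1/64 - 47/360 = -421/2880 ≈ -0.14618)
n(K, l) = -421/2880
N(R) = 2*R
(n(11, -136) + N(-162)) - 24598 = (-421/2880 + 2*(-162)) - 24598 = (-421/2880 - 324) - 24598 = -933541/2880 - 24598 = -71775781/2880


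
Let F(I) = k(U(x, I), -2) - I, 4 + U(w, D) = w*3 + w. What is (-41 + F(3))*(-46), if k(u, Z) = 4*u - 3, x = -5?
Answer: 6578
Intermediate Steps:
U(w, D) = -4 + 4*w (U(w, D) = -4 + (w*3 + w) = -4 + (3*w + w) = -4 + 4*w)
k(u, Z) = -3 + 4*u
F(I) = -99 - I (F(I) = (-3 + 4*(-4 + 4*(-5))) - I = (-3 + 4*(-4 - 20)) - I = (-3 + 4*(-24)) - I = (-3 - 96) - I = -99 - I)
(-41 + F(3))*(-46) = (-41 + (-99 - 1*3))*(-46) = (-41 + (-99 - 3))*(-46) = (-41 - 102)*(-46) = -143*(-46) = 6578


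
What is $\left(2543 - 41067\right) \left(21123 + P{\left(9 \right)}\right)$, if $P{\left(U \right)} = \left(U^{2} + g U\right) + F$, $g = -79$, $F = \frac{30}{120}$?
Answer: $-789481963$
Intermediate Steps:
$F = \frac{1}{4}$ ($F = 30 \cdot \frac{1}{120} = \frac{1}{4} \approx 0.25$)
$P{\left(U \right)} = \frac{1}{4} + U^{2} - 79 U$ ($P{\left(U \right)} = \left(U^{2} - 79 U\right) + \frac{1}{4} = \frac{1}{4} + U^{2} - 79 U$)
$\left(2543 - 41067\right) \left(21123 + P{\left(9 \right)}\right) = \left(2543 - 41067\right) \left(21123 + \left(\frac{1}{4} + 9^{2} - 711\right)\right) = - 38524 \left(21123 + \left(\frac{1}{4} + 81 - 711\right)\right) = - 38524 \left(21123 - \frac{2519}{4}\right) = \left(-38524\right) \frac{81973}{4} = -789481963$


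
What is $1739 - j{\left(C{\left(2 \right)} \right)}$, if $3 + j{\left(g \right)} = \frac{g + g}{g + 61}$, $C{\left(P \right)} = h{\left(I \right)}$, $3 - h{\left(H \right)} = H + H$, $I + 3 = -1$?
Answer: $\frac{62701}{36} \approx 1741.7$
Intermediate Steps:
$I = -4$ ($I = -3 - 1 = -4$)
$h{\left(H \right)} = 3 - 2 H$ ($h{\left(H \right)} = 3 - \left(H + H\right) = 3 - 2 H$)
$C{\left(P \right)} = 11$ ($C{\left(P \right)} = 3 - -8 = 3 + 8 = 11$)
$j{\left(g \right)} = -3 + \frac{2 g}{61 + g}$ ($j{\left(g \right)} = -3 + \frac{g + g}{g + 61} = -3 + \frac{2 g}{61 + g}$)
$1739 - j{\left(C{\left(2 \right)} \right)} = 1739 - \frac{-183 - 11}{61 + 11} = 1739 - \frac{-183 - 11}{72} = 1739 - \frac{1}{72} \left(-194\right) = 1739 - - \frac{97}{36} = 1739 + \frac{97}{36} = \frac{62701}{36}$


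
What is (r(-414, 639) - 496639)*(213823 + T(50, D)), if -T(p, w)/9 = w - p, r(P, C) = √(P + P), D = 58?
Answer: -106157082889 + 1282506*I*√23 ≈ -1.0616e+11 + 6.1507e+6*I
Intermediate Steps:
r(P, C) = √2*√P (r(P, C) = √(2*P) = √2*√P)
T(p, w) = -9*w + 9*p (T(p, w) = -9*(w - p) = -9*w + 9*p)
(r(-414, 639) - 496639)*(213823 + T(50, D)) = (√2*√(-414) - 496639)*(213823 + (-9*58 + 9*50)) = (√2*(3*I*√46) - 496639)*(213823 + (-522 + 450)) = (6*I*√23 - 496639)*(213823 - 72) = (-496639 + 6*I*√23)*213751 = -106157082889 + 1282506*I*√23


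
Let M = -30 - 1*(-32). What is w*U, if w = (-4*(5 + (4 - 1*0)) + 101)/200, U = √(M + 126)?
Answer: 13*√2/5 ≈ 3.6770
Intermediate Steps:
M = 2 (M = -30 + 32 = 2)
U = 8*√2 (U = √(2 + 126) = √128 = 8*√2 ≈ 11.314)
w = 13/40 (w = (-4*(5 + (4 + 0)) + 101)*(1/200) = (-4*(5 + 4) + 101)*(1/200) = (-4*9 + 101)*(1/200) = (-36 + 101)*(1/200) = 65*(1/200) = 13/40 ≈ 0.32500)
w*U = 13*(8*√2)/40 = 13*√2/5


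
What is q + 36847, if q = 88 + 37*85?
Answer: 40080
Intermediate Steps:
q = 3233 (q = 88 + 3145 = 3233)
q + 36847 = 3233 + 36847 = 40080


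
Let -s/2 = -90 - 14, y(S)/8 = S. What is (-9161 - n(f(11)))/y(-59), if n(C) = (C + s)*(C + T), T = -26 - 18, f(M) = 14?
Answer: 2501/472 ≈ 5.2987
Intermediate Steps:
y(S) = 8*S
s = 208 (s = -2*(-90 - 14) = -2*(-104) = 208)
T = -44
n(C) = (-44 + C)*(208 + C) (n(C) = (C + 208)*(C - 44) = (208 + C)*(-44 + C) = (-44 + C)*(208 + C))
(-9161 - n(f(11)))/y(-59) = (-9161 - (-9152 + 14**2 + 164*14))/((8*(-59))) = (-9161 - (-9152 + 196 + 2296))/(-472) = (-9161 - 1*(-6660))*(-1/472) = (-9161 + 6660)*(-1/472) = -2501*(-1/472) = 2501/472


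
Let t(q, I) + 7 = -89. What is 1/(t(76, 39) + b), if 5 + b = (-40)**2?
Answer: 1/1499 ≈ 0.00066711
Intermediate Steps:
b = 1595 (b = -5 + (-40)**2 = -5 + 1600 = 1595)
t(q, I) = -96 (t(q, I) = -7 - 89 = -96)
1/(t(76, 39) + b) = 1/(-96 + 1595) = 1/1499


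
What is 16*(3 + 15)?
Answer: 288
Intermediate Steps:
16*(3 + 15) = 16*18 = 288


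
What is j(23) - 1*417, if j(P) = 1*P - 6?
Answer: -400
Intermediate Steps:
j(P) = -6 + P (j(P) = P - 6 = -6 + P)
j(23) - 1*417 = (-6 + 23) - 1*417 = 17 - 417 = -400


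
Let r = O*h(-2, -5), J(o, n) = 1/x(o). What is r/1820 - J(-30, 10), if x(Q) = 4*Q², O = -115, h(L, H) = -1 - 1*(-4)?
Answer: -62191/327600 ≈ -0.18984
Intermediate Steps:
h(L, H) = 3 (h(L, H) = -1 + 4 = 3)
J(o, n) = 1/(4*o²)
r = -345 (r = -115*3 = -345)
r/1820 - J(-30, 10) = -345/1820 - 1/(4*(-30)²) = -345*1/1820 - 1/(4*900) = -69/364 - 1*1/3600 = -69/364 - 1/3600 = -62191/327600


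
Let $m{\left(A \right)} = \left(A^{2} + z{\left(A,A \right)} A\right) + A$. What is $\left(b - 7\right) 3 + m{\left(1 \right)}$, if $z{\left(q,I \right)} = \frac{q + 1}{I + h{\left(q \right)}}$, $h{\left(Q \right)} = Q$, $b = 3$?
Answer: $-9$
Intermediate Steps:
$z{\left(q,I \right)} = \frac{1 + q}{I + q}$ ($z{\left(q,I \right)} = \frac{q + 1}{I + q} = \frac{1 + q}{I + q}$)
$m{\left(A \right)} = \frac{1}{2} + A^{2} + \frac{3 A}{2}$ ($m{\left(A \right)} = \left(A^{2} + \frac{1 + A}{A + A} A\right) + A = \left(A^{2} + \frac{1 + A}{2 A} A\right) + A = \left(A^{2} + \left(\frac{1}{2} + \frac{A}{2}\right)\right) + A = \left(\frac{1}{2} + A^{2} + \frac{A}{2}\right) + A = \frac{1}{2} + A^{2} + \frac{3 A}{2}$)
$\left(b - 7\right) 3 + m{\left(1 \right)} = \left(3 - 7\right) 3 + \left(\frac{1}{2} + \frac{1}{2} \cdot 1 + 1 \left(1 + 1\right)\right) = \left(3 - 7\right) 3 + \left(\frac{1}{2} + \frac{1}{2} + 1 \cdot 2\right) = \left(-4\right) 3 + \left(\frac{1}{2} + \frac{1}{2} + 2\right) = -12 + 3 = -9$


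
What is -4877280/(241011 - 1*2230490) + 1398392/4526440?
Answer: 3107348350121/1125657165595 ≈ 2.7605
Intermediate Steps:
-4877280/(241011 - 1*2230490) + 1398392/4526440 = -4877280/(241011 - 2230490) + 1398392*(1/4526440) = -4877280/(-1989479) + 174799/565805 = -4877280*(-1/1989479) + 174799/565805 = 4877280/1989479 + 174799/565805 = 3107348350121/1125657165595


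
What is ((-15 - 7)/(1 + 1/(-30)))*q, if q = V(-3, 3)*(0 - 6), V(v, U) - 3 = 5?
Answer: 31680/29 ≈ 1092.4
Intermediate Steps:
V(v, U) = 8 (V(v, U) = 3 + 5 = 8)
q = -48 (q = 8*(0 - 6) = 8*(-6) = -48)
((-15 - 7)/(1 + 1/(-30)))*q = ((-15 - 7)/(1 + 1/(-30)))*(-48) = -22/(1 - 1/30)*(-48) = -22/29/30*(-48) = -22*30/29*(-48) = -660/29*(-48) = 31680/29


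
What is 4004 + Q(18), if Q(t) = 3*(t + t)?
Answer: 4112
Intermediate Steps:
Q(t) = 6*t (Q(t) = 3*(2*t) = 6*t)
4004 + Q(18) = 4004 + 6*18 = 4004 + 108 = 4112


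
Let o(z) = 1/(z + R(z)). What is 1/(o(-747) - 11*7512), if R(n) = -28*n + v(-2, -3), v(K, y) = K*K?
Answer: -20173/1666935335 ≈ -1.2102e-5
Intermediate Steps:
v(K, y) = K²
R(n) = 4 - 28*n (R(n) = -28*n + (-2)² = -28*n + 4 = 4 - 28*n)
o(z) = 1/(4 - 27*z) (o(z) = 1/(z + (4 - 28*z)) = 1/(4 - 27*z))
1/(o(-747) - 11*7512) = 1/(-1/(-4 + 27*(-747)) - 11*7512) = 1/(-1/(-4 - 20169) - 82632) = 1/(-1/(-20173) - 82632) = 1/(-1*(-1/20173) - 82632) = 1/(1/20173 - 82632) = 1/(-1666935335/20173) = -20173/1666935335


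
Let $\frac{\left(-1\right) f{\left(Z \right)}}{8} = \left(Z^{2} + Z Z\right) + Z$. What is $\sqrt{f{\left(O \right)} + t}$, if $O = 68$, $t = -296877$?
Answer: $i \sqrt{371405} \approx 609.43 i$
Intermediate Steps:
$f{\left(Z \right)} = - 16 Z^{2} - 8 Z$ ($f{\left(Z \right)} = - 8 \left(\left(Z^{2} + Z Z\right) + Z\right) = - 8 \left(\left(Z^{2} + Z^{2}\right) + Z\right) = - 8 \left(2 Z^{2} + Z\right) = - 8 \left(Z + 2 Z^{2}\right) = - 16 Z^{2} - 8 Z$)
$\sqrt{f{\left(O \right)} + t} = \sqrt{\left(-8\right) 68 \left(1 + 2 \cdot 68\right) - 296877} = \sqrt{\left(-8\right) 68 \left(1 + 136\right) - 296877} = \sqrt{\left(-8\right) 68 \cdot 137 - 296877} = \sqrt{-74528 - 296877} = \sqrt{-371405} = i \sqrt{371405}$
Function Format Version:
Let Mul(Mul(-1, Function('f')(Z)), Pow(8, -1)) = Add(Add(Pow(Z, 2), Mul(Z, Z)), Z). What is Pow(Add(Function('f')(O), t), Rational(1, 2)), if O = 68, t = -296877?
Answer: Mul(I, Pow(371405, Rational(1, 2))) ≈ Mul(609.43, I)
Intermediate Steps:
Function('f')(Z) = Add(Mul(-16, Pow(Z, 2)), Mul(-8, Z)) (Function('f')(Z) = Mul(-8, Add(Add(Pow(Z, 2), Mul(Z, Z)), Z)) = Mul(-8, Add(Add(Pow(Z, 2), Pow(Z, 2)), Z)) = Mul(-8, Add(Mul(2, Pow(Z, 2)), Z)) = Mul(-8, Add(Z, Mul(2, Pow(Z, 2)))) = Add(Mul(-16, Pow(Z, 2)), Mul(-8, Z)))
Pow(Add(Function('f')(O), t), Rational(1, 2)) = Pow(Add(Mul(-8, 68, Add(1, Mul(2, 68))), -296877), Rational(1, 2)) = Pow(Add(Mul(-8, 68, Add(1, 136)), -296877), Rational(1, 2)) = Pow(Add(Mul(-8, 68, 137), -296877), Rational(1, 2)) = Pow(Add(-74528, -296877), Rational(1, 2)) = Pow(-371405, Rational(1, 2)) = Mul(I, Pow(371405, Rational(1, 2)))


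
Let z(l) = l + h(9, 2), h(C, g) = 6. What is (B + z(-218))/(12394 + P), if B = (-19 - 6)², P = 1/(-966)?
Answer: 398958/11972603 ≈ 0.033323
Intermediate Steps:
P = -1/966 ≈ -0.0010352
B = 625 (B = (-25)² = 625)
z(l) = 6 + l (z(l) = l + 6 = 6 + l)
(B + z(-218))/(12394 + P) = (625 + (6 - 218))/(12394 - 1/966) = (625 - 212)/(11972603/966) = 413*(966/11972603) = 398958/11972603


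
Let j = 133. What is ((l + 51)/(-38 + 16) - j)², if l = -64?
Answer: 8485569/484 ≈ 17532.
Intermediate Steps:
((l + 51)/(-38 + 16) - j)² = ((-64 + 51)/(-38 + 16) - 1*133)² = (-13/(-22) - 133)² = (-13*(-1/22) - 133)² = (13/22 - 133)² = (-2913/22)² = 8485569/484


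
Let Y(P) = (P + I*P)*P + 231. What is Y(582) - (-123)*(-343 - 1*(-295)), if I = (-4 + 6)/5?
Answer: 2342703/5 ≈ 4.6854e+5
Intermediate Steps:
I = 2/5 (I = 2*(1/5) = 2/5 ≈ 0.40000)
Y(P) = 231 + 7*P**2/5 (Y(P) = (P + 2*P/5)*P + 231 = (7*P/5)*P + 231 = 7*P**2/5 + 231 = 231 + 7*P**2/5)
Y(582) - (-123)*(-343 - 1*(-295)) = (231 + (7/5)*582**2) - (-123)*(-343 - 1*(-295)) = (231 + (7/5)*338724) - (-123)*(-343 + 295) = (231 + 2371068/5) - (-123)*(-48) = 2372223/5 - 1*5904 = 2372223/5 - 5904 = 2342703/5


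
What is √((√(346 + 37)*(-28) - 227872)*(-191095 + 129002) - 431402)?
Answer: √(14148824694 + 1738604*√383) ≈ 1.1909e+5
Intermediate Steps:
√((√(346 + 37)*(-28) - 227872)*(-191095 + 129002) - 431402) = √((√383*(-28) - 227872)*(-62093) - 431402) = √((-28*√383 - 227872)*(-62093) - 431402) = √((-227872 - 28*√383)*(-62093) - 431402) = √((14149256096 + 1738604*√383) - 431402) = √(14148824694 + 1738604*√383)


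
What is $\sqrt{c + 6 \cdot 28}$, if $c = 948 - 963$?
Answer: $3 \sqrt{17} \approx 12.369$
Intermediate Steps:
$c = -15$
$\sqrt{c + 6 \cdot 28} = \sqrt{-15 + 6 \cdot 28} = \sqrt{-15 + 168} = \sqrt{153} = 3 \sqrt{17}$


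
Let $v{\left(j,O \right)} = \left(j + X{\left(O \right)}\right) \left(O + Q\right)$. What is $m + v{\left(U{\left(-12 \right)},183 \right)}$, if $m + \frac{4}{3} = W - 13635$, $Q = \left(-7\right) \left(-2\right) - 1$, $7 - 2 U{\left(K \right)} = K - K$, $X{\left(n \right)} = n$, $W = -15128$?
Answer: $\frac{23369}{3} \approx 7789.7$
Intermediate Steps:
$U{\left(K \right)} = \frac{7}{2}$ ($U{\left(K \right)} = \frac{7}{2} - \frac{K - K}{2} = \frac{7}{2} - 0 = \frac{7}{2} + 0 = \frac{7}{2}$)
$Q = 13$ ($Q = 14 - 1 = 13$)
$v{\left(j,O \right)} = \left(13 + O\right) \left(O + j\right)$ ($v{\left(j,O \right)} = \left(j + O\right) \left(O + 13\right) = \left(O + j\right) \left(13 + O\right) = \left(13 + O\right) \left(O + j\right)$)
$m = - \frac{86293}{3}$ ($m = - \frac{4}{3} - 28763 = - \frac{86293}{3} \approx -28764.0$)
$m + v{\left(U{\left(-12 \right)},183 \right)} = - \frac{86293}{3} + \left(183^{2} + 13 \cdot 183 + 13 \cdot \frac{7}{2} + 183 \cdot \frac{7}{2}\right) = - \frac{86293}{3} + \left(33489 + 2379 + \frac{91}{2} + \frac{1281}{2}\right) = - \frac{86293}{3} + 36554 = \frac{23369}{3}$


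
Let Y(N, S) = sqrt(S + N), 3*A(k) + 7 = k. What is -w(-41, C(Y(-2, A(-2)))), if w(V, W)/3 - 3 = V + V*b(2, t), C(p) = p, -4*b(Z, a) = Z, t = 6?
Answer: 105/2 ≈ 52.500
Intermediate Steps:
A(k) = -7/3 + k/3
b(Z, a) = -Z/4
Y(N, S) = sqrt(N + S)
w(V, W) = 9 + 3*V/2 (w(V, W) = 9 + 3*(V + V*(-1/4*2)) = 9 + 3*(V + V*(-1/2)) = 9 + 3*(V - V/2) = 9 + 3*(V/2) = 9 + 3*V/2)
-w(-41, C(Y(-2, A(-2)))) = -(9 + (3/2)*(-41)) = -(9 - 123/2) = -1*(-105/2) = 105/2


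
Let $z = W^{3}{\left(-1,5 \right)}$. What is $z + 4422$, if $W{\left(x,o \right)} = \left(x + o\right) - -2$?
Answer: $4638$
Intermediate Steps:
$W{\left(x,o \right)} = 2 + o + x$ ($W{\left(x,o \right)} = \left(o + x\right) + 2 = 2 + o + x$)
$z = 216$ ($z = \left(2 + 5 - 1\right)^{3} = 6^{3} = 216$)
$z + 4422 = 216 + 4422 = 4638$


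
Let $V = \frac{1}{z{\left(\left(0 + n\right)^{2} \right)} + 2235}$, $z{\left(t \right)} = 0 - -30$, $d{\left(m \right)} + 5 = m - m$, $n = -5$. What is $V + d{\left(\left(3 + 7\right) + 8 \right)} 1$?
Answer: $- \frac{11324}{2265} \approx -4.9996$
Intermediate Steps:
$d{\left(m \right)} = -5$ ($d{\left(m \right)} = -5 + \left(m - m\right) = -5 + 0 = -5$)
$z{\left(t \right)} = 30$ ($z{\left(t \right)} = 0 + 30 = 30$)
$V = \frac{1}{2265}$ ($V = \frac{1}{30 + 2235} = \frac{1}{2265} \approx 0.0004415$)
$V + d{\left(\left(3 + 7\right) + 8 \right)} 1 = \frac{1}{2265} - 5 = - \frac{11324}{2265}$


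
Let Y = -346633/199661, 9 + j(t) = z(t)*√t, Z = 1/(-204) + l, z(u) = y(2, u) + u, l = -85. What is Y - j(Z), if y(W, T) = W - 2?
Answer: 207188/28523 + 17341*I*√884391/20808 ≈ 7.2639 + 783.73*I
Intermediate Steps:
y(W, T) = -2 + W
z(u) = u (z(u) = (-2 + 2) + u = 0 + u = u)
Z = -17341/204 (Z = 1/(-204) - 85 = -1/204 - 85 = -17341/204 ≈ -85.005)
j(t) = -9 + t^(3/2) (j(t) = -9 + t*√t = -9 + t^(3/2))
Y = -49519/28523 (Y = -346633*1/199661 = -49519/28523 ≈ -1.7361)
Y - j(Z) = -49519/28523 - (-9 + (-17341/204)^(3/2)) = -49519/28523 - (-9 - 17341*I*√884391/20808) = -49519/28523 + (9 + 17341*I*√884391/20808) = 207188/28523 + 17341*I*√884391/20808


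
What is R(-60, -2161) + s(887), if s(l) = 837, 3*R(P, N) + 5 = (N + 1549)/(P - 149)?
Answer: 524366/627 ≈ 836.31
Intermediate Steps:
R(P, N) = -5/3 + (1549 + N)/(3*(-149 + P)) (R(P, N) = -5/3 + ((N + 1549)/(P - 149))/3 = -5/3 + ((1549 + N)/(-149 + P))/3 = -5/3 + (1549 + N)/(3*(-149 + P)))
R(-60, -2161) + s(887) = (2294 - 2161 - 5*(-60))/(3*(-149 - 60)) + 837 = (1/3)*(2294 - 2161 + 300)/(-209) + 837 = (1/3)*(-1/209)*433 + 837 = -433/627 + 837 = 524366/627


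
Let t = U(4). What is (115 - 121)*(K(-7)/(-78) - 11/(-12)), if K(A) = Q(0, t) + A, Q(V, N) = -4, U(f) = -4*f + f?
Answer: -165/26 ≈ -6.3462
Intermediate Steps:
U(f) = -3*f
t = -12 (t = -3*4 = -12)
K(A) = -4 + A
(115 - 121)*(K(-7)/(-78) - 11/(-12)) = (115 - 121)*((-4 - 7)/(-78) - 11/(-12)) = -6*(-11*(-1/78) - 11*(-1/12)) = -6*(11/78 + 11/12) = -6*55/52 = -165/26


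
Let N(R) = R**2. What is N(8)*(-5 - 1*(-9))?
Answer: 256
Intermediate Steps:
N(8)*(-5 - 1*(-9)) = 8**2*(-5 - 1*(-9)) = 64*(-5 + 9) = 64*4 = 256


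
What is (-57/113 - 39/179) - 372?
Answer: -7539054/20227 ≈ -372.72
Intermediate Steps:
(-57/113 - 39/179) - 372 = -14610/20227 - 372 = -7539054/20227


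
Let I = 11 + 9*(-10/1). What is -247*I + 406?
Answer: 19919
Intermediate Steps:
I = -79 (I = 11 + 9*(-10*1) = 11 + 9*(-10) = 11 - 90 = -79)
-247*I + 406 = -247*(-79) + 406 = 19513 + 406 = 19919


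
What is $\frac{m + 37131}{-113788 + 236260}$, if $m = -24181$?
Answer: $\frac{925}{8748} \approx 0.10574$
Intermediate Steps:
$\frac{m + 37131}{-113788 + 236260} = \frac{-24181 + 37131}{-113788 + 236260} = \frac{12950}{122472} = 12950 \cdot \frac{1}{122472} = \frac{925}{8748}$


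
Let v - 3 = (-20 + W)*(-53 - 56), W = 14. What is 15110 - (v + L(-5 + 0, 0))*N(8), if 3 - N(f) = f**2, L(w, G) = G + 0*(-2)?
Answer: 55187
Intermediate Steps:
L(w, G) = G (L(w, G) = G + 0 = G)
v = 657 (v = 3 + (-20 + 14)*(-53 - 56) = 3 - 6*(-109) = 3 + 654 = 657)
N(f) = 3 - f**2
15110 - (v + L(-5 + 0, 0))*N(8) = 15110 - (657 + 0)*(3 - 1*8**2) = 15110 - 657*(3 - 1*64) = 15110 - 657*(3 - 64) = 15110 - 657*(-61) = 15110 - 1*(-40077) = 15110 + 40077 = 55187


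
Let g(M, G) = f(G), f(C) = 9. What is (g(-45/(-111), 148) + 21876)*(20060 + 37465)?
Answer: 1258934625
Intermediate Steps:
g(M, G) = 9
(g(-45/(-111), 148) + 21876)*(20060 + 37465) = (9 + 21876)*(20060 + 37465) = 21885*57525 = 1258934625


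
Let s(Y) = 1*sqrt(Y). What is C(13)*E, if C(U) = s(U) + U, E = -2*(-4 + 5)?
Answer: -26 - 2*sqrt(13) ≈ -33.211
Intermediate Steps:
s(Y) = sqrt(Y)
E = -2 (E = -2*1 = -2)
C(U) = U + sqrt(U) (C(U) = sqrt(U) + U = U + sqrt(U))
C(13)*E = (13 + sqrt(13))*(-2) = -26 - 2*sqrt(13)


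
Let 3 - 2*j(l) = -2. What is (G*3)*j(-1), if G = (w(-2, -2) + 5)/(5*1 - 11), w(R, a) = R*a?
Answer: -45/4 ≈ -11.250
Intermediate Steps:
j(l) = 5/2 (j(l) = 3/2 - 1/2*(-2) = 3/2 + 1 = 5/2)
G = -3/2 (G = (-2*(-2) + 5)/(5*1 - 11) = (4 + 5)/(5 - 11) = 9/(-6) = 9*(-1/6) = -3/2 ≈ -1.5000)
(G*3)*j(-1) = -3/2*3*(5/2) = -9/2*5/2 = -45/4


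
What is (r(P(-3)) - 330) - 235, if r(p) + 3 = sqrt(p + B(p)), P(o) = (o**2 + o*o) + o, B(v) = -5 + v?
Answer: -563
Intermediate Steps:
P(o) = o + 2*o**2 (P(o) = (o**2 + o**2) + o = 2*o**2 + o = o + 2*o**2)
r(p) = -3 + sqrt(-5 + 2*p) (r(p) = -3 + sqrt(p + (-5 + p)) = -3 + sqrt(-5 + 2*p))
(r(P(-3)) - 330) - 235 = ((-3 + sqrt(-5 + 2*(-3*(1 + 2*(-3))))) - 330) - 235 = ((-3 + sqrt(-5 + 2*(-3*(1 - 6)))) - 330) - 235 = ((-3 + sqrt(-5 + 2*(-3*(-5)))) - 330) - 235 = ((-3 + sqrt(-5 + 2*15)) - 330) - 235 = ((-3 + sqrt(-5 + 30)) - 330) - 235 = ((-3 + sqrt(25)) - 330) - 235 = ((-3 + 5) - 330) - 235 = (2 - 330) - 235 = -328 - 235 = -563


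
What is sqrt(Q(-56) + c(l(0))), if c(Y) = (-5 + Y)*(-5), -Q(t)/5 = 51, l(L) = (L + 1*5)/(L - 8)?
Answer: 11*I*sqrt(30)/4 ≈ 15.062*I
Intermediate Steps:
l(L) = (5 + L)/(-8 + L) (l(L) = (L + 5)/(-8 + L) = (5 + L)/(-8 + L))
Q(t) = -255 (Q(t) = -5*51 = -255)
c(Y) = 25 - 5*Y
sqrt(Q(-56) + c(l(0))) = sqrt(-255 + (25 - 5*(5 + 0)/(-8 + 0))) = sqrt(-255 + (25 - 5*5/(-8))) = sqrt(-255 + (25 - (-5)*5/8)) = sqrt(-255 + (25 - 5*(-5/8))) = sqrt(-255 + (25 + 25/8)) = sqrt(-255 + 225/8) = sqrt(-1815/8) = 11*I*sqrt(30)/4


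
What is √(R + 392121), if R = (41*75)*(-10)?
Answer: √361371 ≈ 601.14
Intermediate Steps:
R = -30750 (R = 3075*(-10) = -30750)
√(R + 392121) = √(-30750 + 392121) = √361371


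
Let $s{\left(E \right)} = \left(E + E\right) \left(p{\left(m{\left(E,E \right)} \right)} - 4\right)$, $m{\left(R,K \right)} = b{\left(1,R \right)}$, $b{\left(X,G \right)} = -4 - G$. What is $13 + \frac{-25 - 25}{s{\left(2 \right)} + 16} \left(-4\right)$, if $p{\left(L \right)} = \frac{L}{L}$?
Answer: $63$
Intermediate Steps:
$m{\left(R,K \right)} = -4 - R$
$p{\left(L \right)} = 1$
$s{\left(E \right)} = - 6 E$ ($s{\left(E \right)} = \left(E + E\right) \left(1 - 4\right) = 2 E \left(-3\right) = - 6 E$)
$13 + \frac{-25 - 25}{s{\left(2 \right)} + 16} \left(-4\right) = 13 + \frac{-25 - 25}{\left(-6\right) 2 + 16} \left(-4\right) = 13 + - \frac{50}{-12 + 16} \left(-4\right) = 13 + - \frac{50}{4} \left(-4\right) = 13 + \left(-50\right) \frac{1}{4} \left(-4\right) = 13 - -50 = 13 + 50 = 63$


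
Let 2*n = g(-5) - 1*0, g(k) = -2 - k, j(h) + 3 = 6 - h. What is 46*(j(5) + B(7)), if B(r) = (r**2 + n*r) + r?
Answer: 2967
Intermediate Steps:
j(h) = 3 - h (j(h) = -3 + (6 - h) = 3 - h)
n = 3/2 (n = ((-2 - 1*(-5)) - 1*0)/2 = ((-2 + 5) + 0)/2 = (3 + 0)/2 = (1/2)*3 = 3/2 ≈ 1.5000)
B(r) = r**2 + 5*r/2 (B(r) = (r**2 + 3*r/2) + r = r**2 + 5*r/2)
46*(j(5) + B(7)) = 46*((3 - 1*5) + (1/2)*7*(5 + 2*7)) = 46*((3 - 5) + (1/2)*7*(5 + 14)) = 46*(-2 + (1/2)*7*19) = 46*(-2 + 133/2) = 46*(129/2) = 2967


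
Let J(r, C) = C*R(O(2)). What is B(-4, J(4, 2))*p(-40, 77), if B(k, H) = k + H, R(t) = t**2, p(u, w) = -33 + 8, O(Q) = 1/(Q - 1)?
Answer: 50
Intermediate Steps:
O(Q) = 1/(-1 + Q)
p(u, w) = -25
J(r, C) = C (J(r, C) = C*(1/(-1 + 2))**2 = C*(1/1)**2 = C*1**2 = C*1 = C)
B(k, H) = H + k
B(-4, J(4, 2))*p(-40, 77) = (2 - 4)*(-25) = -2*(-25) = 50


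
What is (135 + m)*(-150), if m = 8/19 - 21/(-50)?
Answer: -387147/19 ≈ -20376.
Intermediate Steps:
m = 799/950 (m = 8*(1/19) - 21*(-1/50) = 8/19 + 21/50 = 799/950 ≈ 0.84105)
(135 + m)*(-150) = (135 + 799/950)*(-150) = (129049/950)*(-150) = -387147/19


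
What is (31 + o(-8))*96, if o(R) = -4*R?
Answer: 6048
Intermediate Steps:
(31 + o(-8))*96 = (31 - 4*(-8))*96 = (31 + 32)*96 = 63*96 = 6048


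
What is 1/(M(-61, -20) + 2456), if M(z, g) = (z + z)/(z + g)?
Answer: 81/199058 ≈ 0.00040692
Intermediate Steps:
M(z, g) = 2*z/(g + z) (M(z, g) = (2*z)/(g + z) = 2*z/(g + z))
1/(M(-61, -20) + 2456) = 1/(2*(-61)/(-20 - 61) + 2456) = 1/(2*(-61)/(-81) + 2456) = 1/(2*(-61)*(-1/81) + 2456) = 1/(122/81 + 2456) = 1/(199058/81) = 81/199058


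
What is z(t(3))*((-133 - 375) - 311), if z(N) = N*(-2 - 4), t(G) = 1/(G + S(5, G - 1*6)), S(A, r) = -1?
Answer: 2457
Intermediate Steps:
t(G) = 1/(-1 + G) (t(G) = 1/(G - 1) = 1/(-1 + G))
z(N) = -6*N (z(N) = N*(-6) = -6*N)
z(t(3))*((-133 - 375) - 311) = (-6/(-1 + 3))*((-133 - 375) - 311) = (-6/2)*(-508 - 311) = -6*½*(-819) = -3*(-819) = 2457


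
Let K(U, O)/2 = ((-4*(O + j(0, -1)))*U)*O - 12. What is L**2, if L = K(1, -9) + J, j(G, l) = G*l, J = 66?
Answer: 367236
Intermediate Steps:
K(U, O) = -24 - 8*U*O**2 (K(U, O) = 2*(((-4*(O + 0*(-1)))*U)*O - 12) = 2*(((-4*(O + 0))*U)*O - 12) = 2*(((-4*O)*U)*O - 12) = 2*((-4*O*U)*O - 12) = 2*(-4*U*O**2 - 12) = 2*(-12 - 4*U*O**2) = -24 - 8*U*O**2)
L = -606 (L = (-24 - 8*1*(-9)**2) + 66 = (-24 - 8*1*81) + 66 = (-24 - 648) + 66 = -672 + 66 = -606)
L**2 = (-606)**2 = 367236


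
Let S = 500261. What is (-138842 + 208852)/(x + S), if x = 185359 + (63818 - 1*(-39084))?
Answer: 35005/394261 ≈ 0.088786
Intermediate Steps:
x = 288261 (x = 185359 + (63818 + 39084) = 185359 + 102902 = 288261)
(-138842 + 208852)/(x + S) = (-138842 + 208852)/(288261 + 500261) = 70010/788522 = 70010*(1/788522) = 35005/394261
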